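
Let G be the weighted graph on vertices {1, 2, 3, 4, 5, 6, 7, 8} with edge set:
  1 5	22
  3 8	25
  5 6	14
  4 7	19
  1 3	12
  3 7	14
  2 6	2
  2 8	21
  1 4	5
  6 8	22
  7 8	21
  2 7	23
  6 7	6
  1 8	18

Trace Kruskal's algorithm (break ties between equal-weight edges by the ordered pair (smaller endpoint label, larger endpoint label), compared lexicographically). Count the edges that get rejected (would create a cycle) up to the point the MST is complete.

Sort edges by weight, then run Kruskal:
2 6 (2): add — endpoints in different components.
1 4 (5): add — endpoints in different components.
6 7 (6): add — endpoints in different components.
1 3 (12): add — endpoints in different components.
3 7 (14): add — endpoints in different components.
5 6 (14): add — endpoints in different components.
1 8 (18): add — endpoints in different components.
Edges rejected before the tree was complete: 0.

0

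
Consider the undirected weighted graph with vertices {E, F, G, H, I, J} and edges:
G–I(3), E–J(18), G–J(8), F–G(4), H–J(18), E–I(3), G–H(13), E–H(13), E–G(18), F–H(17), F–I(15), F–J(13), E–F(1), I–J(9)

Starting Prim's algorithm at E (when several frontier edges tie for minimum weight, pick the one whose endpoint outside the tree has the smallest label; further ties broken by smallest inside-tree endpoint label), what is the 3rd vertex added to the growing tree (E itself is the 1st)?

I

Prim's algorithm from E:
Step 1: frontier [E–F 1, E–I 3, E–H 13, E–G 18, E–J 18] → take E–F (1); add F.
Step 2: frontier [E–I 3, E–H 13, E–G 18, E–J 18, F–G 4, F–J 13, F–I 15, F–H 17] → take E–I (3); add I.
Step 3: frontier [E–H 13, E–G 18, E–J 18, F–G 4, F–J 13, F–H 17, G–I 3, I–J 9] → take G–I (3); add G.
Step 4: frontier [E–H 13, E–J 18, F–J 13, F–H 17, G–J 8, G–H 13, I–J 9] → take G–J (8); add J.
Step 5: frontier [E–H 13, F–H 17, G–H 13, H–J 18] → take E–H (13); add H.
Vertex order: E, F, I, G, J, H. The 3rd vertex is I.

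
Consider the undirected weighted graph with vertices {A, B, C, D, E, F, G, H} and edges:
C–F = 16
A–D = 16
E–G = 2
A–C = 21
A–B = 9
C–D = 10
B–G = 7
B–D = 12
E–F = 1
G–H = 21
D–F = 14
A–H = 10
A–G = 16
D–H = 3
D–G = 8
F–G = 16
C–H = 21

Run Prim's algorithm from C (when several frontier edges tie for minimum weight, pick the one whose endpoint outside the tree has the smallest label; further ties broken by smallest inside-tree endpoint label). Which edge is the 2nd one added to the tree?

Prim's algorithm from C:
Step 1: cheapest edge leaving the tree is C–D (10); add D.
Step 2: cheapest edge leaving the tree is D–H (3); add H.
Step 3: cheapest edge leaving the tree is D–G (8); add G.
Step 4: cheapest edge leaving the tree is E–G (2); add E.
Step 5: cheapest edge leaving the tree is E–F (1); add F.
Step 6: cheapest edge leaving the tree is B–G (7); add B.
Step 7: cheapest edge leaving the tree is A–B (9); add A.
The 2nd edge added is D–H.

D-H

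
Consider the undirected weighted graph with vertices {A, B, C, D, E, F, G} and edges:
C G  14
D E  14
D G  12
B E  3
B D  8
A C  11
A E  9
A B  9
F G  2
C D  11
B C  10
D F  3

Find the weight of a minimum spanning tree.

Kruskal's algorithm — process edges by increasing weight (ties by edge label):
F G (2): add. Components now {A} {B} {C} {D} {E} {F,G}
B E (3): add. Components now {A} {B,E} {C} {D} {F,G}
D F (3): add. Components now {A} {B,E} {C} {D,F,G}
B D (8): add. Components now {A} {B,D,E,F,G} {C}
A B (9): add. Components now {A,B,D,E,F,G} {C}
A E (9): skip — A and E already connected.
B C (10): add. Components now {A,B,C,D,E,F,G}
MST edges: F G, B E, D F, B D, A B, B C; total weight 2+3+3+8+9+10 = 35.

35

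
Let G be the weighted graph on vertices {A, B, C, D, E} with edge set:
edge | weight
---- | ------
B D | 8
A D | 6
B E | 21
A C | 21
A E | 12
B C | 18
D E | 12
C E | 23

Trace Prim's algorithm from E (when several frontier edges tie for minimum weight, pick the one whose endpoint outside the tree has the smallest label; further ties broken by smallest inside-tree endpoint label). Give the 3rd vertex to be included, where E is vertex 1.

D

Grow the tree from E using Prim:
Step 1: frontier [A E 12, D E 12, B E 21, C E 23] → take A E (12); add A.
Step 2: frontier [A D 6, A C 21, D E 12, B E 21, C E 23] → take A D (6); add D.
Step 3: frontier [A C 21, B D 8, B E 21, C E 23] → take B D (8); add B.
Step 4: frontier [A C 21, B C 18, C E 23] → take B C (18); add C.
Vertex order: E, A, D, B, C. The 3rd vertex is D.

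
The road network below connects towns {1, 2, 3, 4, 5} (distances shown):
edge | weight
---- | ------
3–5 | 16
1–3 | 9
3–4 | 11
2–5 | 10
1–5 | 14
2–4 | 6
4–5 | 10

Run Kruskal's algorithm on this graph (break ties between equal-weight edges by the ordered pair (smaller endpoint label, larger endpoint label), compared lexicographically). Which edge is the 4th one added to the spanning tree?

3-4

Kruskal's algorithm — process edges by increasing weight (ties by edge label):
2–4 (6): add — endpoints in different components.
1–3 (9): add — endpoints in different components.
2–5 (10): add — endpoints in different components.
4–5 (10): skip — 4 and 5 already connected.
3–4 (11): add — endpoints in different components.
The 4th edge added is 3–4.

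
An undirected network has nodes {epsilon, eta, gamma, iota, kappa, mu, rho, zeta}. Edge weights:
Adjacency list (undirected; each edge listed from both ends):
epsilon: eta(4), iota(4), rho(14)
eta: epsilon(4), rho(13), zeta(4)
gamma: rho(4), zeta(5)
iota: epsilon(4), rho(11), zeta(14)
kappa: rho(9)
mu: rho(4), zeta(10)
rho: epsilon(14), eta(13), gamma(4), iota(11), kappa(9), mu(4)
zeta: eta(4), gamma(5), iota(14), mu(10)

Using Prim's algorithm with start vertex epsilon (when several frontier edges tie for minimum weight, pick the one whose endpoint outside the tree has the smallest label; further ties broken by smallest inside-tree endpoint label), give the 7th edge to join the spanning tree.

Prim's algorithm from epsilon:
Step 1: cheapest edge leaving the tree is epsilon—eta (4); add eta.
Step 2: cheapest edge leaving the tree is epsilon—iota (4); add iota.
Step 3: cheapest edge leaving the tree is eta—zeta (4); add zeta.
Step 4: cheapest edge leaving the tree is gamma—zeta (5); add gamma.
Step 5: cheapest edge leaving the tree is gamma—rho (4); add rho.
Step 6: cheapest edge leaving the tree is mu—rho (4); add mu.
Step 7: cheapest edge leaving the tree is kappa—rho (9); add kappa.
The 7th edge added is kappa—rho.

kappa-rho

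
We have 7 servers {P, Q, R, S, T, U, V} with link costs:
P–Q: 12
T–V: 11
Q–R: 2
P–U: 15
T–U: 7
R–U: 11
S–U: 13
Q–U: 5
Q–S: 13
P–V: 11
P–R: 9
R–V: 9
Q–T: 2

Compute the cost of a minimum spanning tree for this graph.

40

Prim, starting at T.
Step 1: frontier [Q–T 2, T–U 7, T–V 11] → take Q–T (2); add Q.
Step 2: frontier [Q–R 2, Q–U 5, P–Q 12, Q–S 13, T–U 7, T–V 11] → take Q–R (2); add R.
Step 3: frontier [Q–U 5, P–Q 12, Q–S 13, P–R 9, R–V 9, R–U 11, T–U 7, T–V 11] → take Q–U (5); add U.
Step 4: frontier [P–Q 12, Q–S 13, P–R 9, R–V 9, T–V 11, S–U 13, P–U 15] → take P–R (9); add P.
Step 5: frontier [P–V 11, Q–S 13, R–V 9, T–V 11, S–U 13] → take R–V (9); add V.
Step 6: frontier [Q–S 13, S–U 13] → take Q–S (13); add S.
MST edges: Q–T, Q–R, Q–U, P–R, R–V, Q–S; total weight 2+2+5+9+9+13 = 40.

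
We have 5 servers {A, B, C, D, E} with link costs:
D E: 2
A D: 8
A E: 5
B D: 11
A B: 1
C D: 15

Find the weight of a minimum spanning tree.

Grow the tree from A using Prim:
Step 1: frontier [A B 1, A E 5, A D 8] → take A B (1); add B.
Step 2: frontier [A E 5, A D 8, B D 11] → take A E (5); add E.
Step 3: frontier [A D 8, B D 11, D E 2] → take D E (2); add D.
Step 4: frontier [C D 15] → take C D (15); add C.
MST edges: A B, A E, D E, C D; total weight 1+5+2+15 = 23.

23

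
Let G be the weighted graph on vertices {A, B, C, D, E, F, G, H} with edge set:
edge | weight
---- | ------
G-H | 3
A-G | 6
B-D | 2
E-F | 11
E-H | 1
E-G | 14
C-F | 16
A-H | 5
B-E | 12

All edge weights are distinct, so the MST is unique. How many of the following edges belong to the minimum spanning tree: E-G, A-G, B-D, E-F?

Sort edges by weight, then run Kruskal:
E-H (1): add — endpoints in different components.
B-D (2): add — endpoints in different components.
G-H (3): add — endpoints in different components.
A-H (5): add — endpoints in different components.
A-G (6): skip — A and G already connected.
E-F (11): add — endpoints in different components.
B-E (12): add — endpoints in different components.
E-G (14): skip — E and G already connected.
C-F (16): add — endpoints in different components.
MST edge set: {E-H, B-D, G-H, A-H, E-F, B-E, C-F}.
Of the listed edges, {B-D, E-F} are in the MST → 2.

2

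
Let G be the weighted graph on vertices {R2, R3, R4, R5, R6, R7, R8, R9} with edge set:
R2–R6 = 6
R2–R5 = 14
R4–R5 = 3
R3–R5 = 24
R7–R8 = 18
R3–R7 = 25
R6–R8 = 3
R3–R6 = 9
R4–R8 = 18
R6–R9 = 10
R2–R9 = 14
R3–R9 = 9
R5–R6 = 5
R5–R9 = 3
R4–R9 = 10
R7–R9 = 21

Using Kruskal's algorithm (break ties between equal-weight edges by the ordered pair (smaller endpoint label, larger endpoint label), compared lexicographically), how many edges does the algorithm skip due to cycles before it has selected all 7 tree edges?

Sort edges by weight, then run Kruskal:
R4–R5 (3): add — endpoints in different components.
R5–R9 (3): add — endpoints in different components.
R6–R8 (3): add — endpoints in different components.
R5–R6 (5): add — endpoints in different components.
R2–R6 (6): add — endpoints in different components.
R3–R6 (9): add — endpoints in different components.
R3–R9 (9): skip — R9 and R3 already connected.
R4–R9 (10): skip — R9 and R4 already connected.
R6–R9 (10): skip — R9 and R6 already connected.
R2–R5 (14): skip — R2 and R5 already connected.
R2–R9 (14): skip — R9 and R2 already connected.
R4–R8 (18): skip — R8 and R4 already connected.
R7–R8 (18): add — endpoints in different components.
Edges rejected before the tree was complete: 6.

6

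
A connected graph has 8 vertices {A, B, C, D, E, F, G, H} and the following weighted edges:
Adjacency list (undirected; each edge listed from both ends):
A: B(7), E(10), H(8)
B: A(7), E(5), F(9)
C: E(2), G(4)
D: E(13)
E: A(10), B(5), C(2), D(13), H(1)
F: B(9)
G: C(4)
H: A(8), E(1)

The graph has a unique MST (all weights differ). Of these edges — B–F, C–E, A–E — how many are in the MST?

2

Kruskal: consider edges lightest-first.
E–H (1): add — endpoints in different components.
C–E (2): add — endpoints in different components.
C–G (4): add — endpoints in different components.
B–E (5): add — endpoints in different components.
A–B (7): add — endpoints in different components.
A–H (8): skip — A and H already connected.
B–F (9): add — endpoints in different components.
A–E (10): skip — A and E already connected.
D–E (13): add — endpoints in different components.
MST edge set: {E–H, C–E, C–G, B–E, A–B, B–F, D–E}.
Of the listed edges, {B–F, C–E} are in the MST → 2.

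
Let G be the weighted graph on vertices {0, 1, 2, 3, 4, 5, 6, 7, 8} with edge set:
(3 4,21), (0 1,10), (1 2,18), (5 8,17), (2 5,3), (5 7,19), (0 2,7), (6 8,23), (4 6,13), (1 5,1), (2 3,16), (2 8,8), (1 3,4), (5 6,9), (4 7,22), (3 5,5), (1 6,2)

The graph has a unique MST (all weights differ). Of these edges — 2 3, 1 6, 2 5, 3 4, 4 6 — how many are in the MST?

3

Sort edges by weight, then run Kruskal:
1 5 (1): add — endpoints in different components.
1 6 (2): add — endpoints in different components.
2 5 (3): add — endpoints in different components.
1 3 (4): add — endpoints in different components.
3 5 (5): skip — 3 and 5 already connected.
0 2 (7): add — endpoints in different components.
2 8 (8): add — endpoints in different components.
5 6 (9): skip — 5 and 6 already connected.
0 1 (10): skip — 0 and 1 already connected.
4 6 (13): add — endpoints in different components.
2 3 (16): skip — 2 and 3 already connected.
5 8 (17): skip — 5 and 8 already connected.
1 2 (18): skip — 1 and 2 already connected.
5 7 (19): add — endpoints in different components.
MST edge set: {1 5, 1 6, 2 5, 1 3, 0 2, 2 8, 4 6, 5 7}.
Of the listed edges, {1 6, 2 5, 4 6} are in the MST → 3.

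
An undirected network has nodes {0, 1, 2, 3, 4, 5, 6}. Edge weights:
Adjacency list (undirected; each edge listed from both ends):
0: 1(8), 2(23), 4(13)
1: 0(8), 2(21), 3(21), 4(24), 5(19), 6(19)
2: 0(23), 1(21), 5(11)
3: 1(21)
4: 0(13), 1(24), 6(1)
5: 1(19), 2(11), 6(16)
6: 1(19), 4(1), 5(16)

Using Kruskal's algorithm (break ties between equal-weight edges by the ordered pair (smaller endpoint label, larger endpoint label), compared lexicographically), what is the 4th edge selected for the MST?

0-4

Kruskal's algorithm — process edges by increasing weight (ties by edge label):
4-6 (1): add. Components now {0} {1} {2} {3} {4,6} {5}
0-1 (8): add. Components now {0,1} {2} {3} {4,6} {5}
2-5 (11): add. Components now {0,1} {2,5} {3} {4,6}
0-4 (13): add. Components now {0,1,4,6} {2,5} {3}
5-6 (16): add. Components now {0,1,2,4,5,6} {3}
1-5 (19): skip — 1 and 5 already connected.
1-6 (19): skip — 1 and 6 already connected.
1-2 (21): skip — 1 and 2 already connected.
1-3 (21): add. Components now {0,1,2,3,4,5,6}
The 4th edge added is 0-4.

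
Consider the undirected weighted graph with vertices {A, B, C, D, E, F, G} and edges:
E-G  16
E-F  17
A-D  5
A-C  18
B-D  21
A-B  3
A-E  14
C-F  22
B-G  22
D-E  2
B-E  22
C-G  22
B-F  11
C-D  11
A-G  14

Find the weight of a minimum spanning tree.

Sort edges by weight, then run Kruskal:
D-E (2): add. Components now {A} {B} {C} {D,E} {F} {G}
A-B (3): add. Components now {A,B} {C} {D,E} {F} {G}
A-D (5): add. Components now {A,B,D,E} {C} {F} {G}
B-F (11): add. Components now {A,B,D,E,F} {C} {G}
C-D (11): add. Components now {A,B,C,D,E,F} {G}
A-E (14): skip — A and E already connected.
A-G (14): add. Components now {A,B,C,D,E,F,G}
MST edges: D-E, A-B, A-D, B-F, C-D, A-G; total weight 2+3+5+11+11+14 = 46.

46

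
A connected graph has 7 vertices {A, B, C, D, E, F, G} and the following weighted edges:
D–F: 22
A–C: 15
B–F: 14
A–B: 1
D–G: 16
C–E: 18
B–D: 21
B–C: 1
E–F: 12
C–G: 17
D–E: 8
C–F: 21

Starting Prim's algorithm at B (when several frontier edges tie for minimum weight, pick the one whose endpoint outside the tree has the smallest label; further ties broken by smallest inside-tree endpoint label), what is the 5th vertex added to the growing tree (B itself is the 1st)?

Prim, starting at B.
Step 1: cheapest edge leaving the tree is A–B (1); add A.
Step 2: cheapest edge leaving the tree is B–C (1); add C.
Step 3: cheapest edge leaving the tree is B–F (14); add F.
Step 4: cheapest edge leaving the tree is E–F (12); add E.
Step 5: cheapest edge leaving the tree is D–E (8); add D.
Step 6: cheapest edge leaving the tree is D–G (16); add G.
Vertex order: B, A, C, F, E, D, G. The 5th vertex is E.

E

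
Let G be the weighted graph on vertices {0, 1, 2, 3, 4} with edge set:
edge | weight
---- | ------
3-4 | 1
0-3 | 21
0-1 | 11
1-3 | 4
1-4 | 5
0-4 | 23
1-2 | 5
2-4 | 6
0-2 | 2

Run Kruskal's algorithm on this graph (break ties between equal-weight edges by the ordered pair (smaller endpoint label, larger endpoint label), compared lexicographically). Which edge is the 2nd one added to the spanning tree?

Kruskal: consider edges lightest-first.
3-4 (1): add — endpoints in different components.
0-2 (2): add — endpoints in different components.
1-3 (4): add — endpoints in different components.
1-2 (5): add — endpoints in different components.
The 2nd edge added is 0-2.

0-2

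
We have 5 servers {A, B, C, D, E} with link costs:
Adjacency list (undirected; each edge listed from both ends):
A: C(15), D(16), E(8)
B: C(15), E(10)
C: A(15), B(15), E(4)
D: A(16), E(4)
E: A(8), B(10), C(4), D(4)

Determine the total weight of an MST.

Kruskal's algorithm — process edges by increasing weight (ties by edge label):
C–E (4): add — endpoints in different components.
D–E (4): add — endpoints in different components.
A–E (8): add — endpoints in different components.
B–E (10): add — endpoints in different components.
MST edges: C–E, D–E, A–E, B–E; total weight 4+4+8+10 = 26.

26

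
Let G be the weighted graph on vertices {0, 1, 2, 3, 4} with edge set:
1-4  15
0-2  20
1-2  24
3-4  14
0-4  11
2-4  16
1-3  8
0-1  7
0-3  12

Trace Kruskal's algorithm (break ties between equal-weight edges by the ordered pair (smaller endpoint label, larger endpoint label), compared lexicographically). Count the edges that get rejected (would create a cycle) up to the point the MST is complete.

3

Kruskal: consider edges lightest-first.
0-1 (7): add. Components now {0,1} {2} {3} {4}
1-3 (8): add. Components now {0,1,3} {2} {4}
0-4 (11): add. Components now {0,1,3,4} {2}
0-3 (12): skip — 0 and 3 already connected.
3-4 (14): skip — 3 and 4 already connected.
1-4 (15): skip — 1 and 4 already connected.
2-4 (16): add. Components now {0,1,2,3,4}
Edges rejected before the tree was complete: 3.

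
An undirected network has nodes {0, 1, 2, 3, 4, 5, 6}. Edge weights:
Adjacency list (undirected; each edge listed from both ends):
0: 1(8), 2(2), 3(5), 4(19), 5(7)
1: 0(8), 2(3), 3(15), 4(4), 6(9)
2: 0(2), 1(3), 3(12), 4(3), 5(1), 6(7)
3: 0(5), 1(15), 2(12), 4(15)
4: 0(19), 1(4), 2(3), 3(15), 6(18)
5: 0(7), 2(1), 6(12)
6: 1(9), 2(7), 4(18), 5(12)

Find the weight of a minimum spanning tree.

21

Kruskal: consider edges lightest-first.
2–5 (1): add. Components now {0} {1} {2,5} {3} {4} {6}
0–2 (2): add. Components now {0,2,5} {1} {3} {4} {6}
1–2 (3): add. Components now {0,1,2,5} {3} {4} {6}
2–4 (3): add. Components now {0,1,2,4,5} {3} {6}
1–4 (4): skip — 1 and 4 already connected.
0–3 (5): add. Components now {0,1,2,3,4,5} {6}
0–5 (7): skip — 0 and 5 already connected.
2–6 (7): add. Components now {0,1,2,3,4,5,6}
MST edges: 2–5, 0–2, 1–2, 2–4, 0–3, 2–6; total weight 1+2+3+3+5+7 = 21.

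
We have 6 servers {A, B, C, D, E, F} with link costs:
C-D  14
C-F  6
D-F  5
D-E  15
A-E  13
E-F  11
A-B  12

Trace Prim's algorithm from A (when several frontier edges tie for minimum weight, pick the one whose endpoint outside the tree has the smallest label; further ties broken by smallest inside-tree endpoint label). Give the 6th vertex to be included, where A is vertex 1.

C

Prim's algorithm from A:
Step 1: frontier [A-B 12, A-E 13] → take A-B (12); add B.
Step 2: frontier [A-E 13] → take A-E (13); add E.
Step 3: frontier [E-F 11, D-E 15] → take E-F (11); add F.
Step 4: frontier [D-E 15, D-F 5, C-F 6] → take D-F (5); add D.
Step 5: frontier [C-D 14, C-F 6] → take C-F (6); add C.
Vertex order: A, B, E, F, D, C. The 6th vertex is C.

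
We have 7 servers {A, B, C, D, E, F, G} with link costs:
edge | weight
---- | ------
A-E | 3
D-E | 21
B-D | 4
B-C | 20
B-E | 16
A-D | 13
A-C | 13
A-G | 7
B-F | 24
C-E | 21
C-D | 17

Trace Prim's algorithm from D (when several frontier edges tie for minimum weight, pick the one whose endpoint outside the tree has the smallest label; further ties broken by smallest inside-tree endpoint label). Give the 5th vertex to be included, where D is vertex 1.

Prim, starting at D.
Step 1: frontier [B-D 4, A-D 13, C-D 17, D-E 21] → take B-D (4); add B.
Step 2: frontier [B-E 16, B-C 20, B-F 24, A-D 13, C-D 17, D-E 21] → take A-D (13); add A.
Step 3: frontier [A-E 3, A-G 7, A-C 13, B-E 16, B-C 20, B-F 24, C-D 17, D-E 21] → take A-E (3); add E.
Step 4: frontier [A-G 7, A-C 13, B-C 20, B-F 24, C-D 17, C-E 21] → take A-G (7); add G.
Step 5: frontier [A-C 13, B-C 20, B-F 24, C-D 17, C-E 21] → take A-C (13); add C.
Step 6: frontier [B-F 24] → take B-F (24); add F.
Vertex order: D, B, A, E, G, C, F. The 5th vertex is G.

G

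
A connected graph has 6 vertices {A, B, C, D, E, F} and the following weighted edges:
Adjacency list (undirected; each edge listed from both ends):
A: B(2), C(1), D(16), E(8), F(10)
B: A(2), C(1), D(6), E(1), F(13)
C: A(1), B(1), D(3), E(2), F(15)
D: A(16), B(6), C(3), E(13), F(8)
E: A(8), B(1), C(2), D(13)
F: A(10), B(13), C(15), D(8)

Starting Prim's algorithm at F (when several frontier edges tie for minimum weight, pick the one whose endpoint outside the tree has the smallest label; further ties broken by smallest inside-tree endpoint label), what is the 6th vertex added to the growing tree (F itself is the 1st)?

Prim, starting at F.
Step 1: cheapest edge leaving the tree is D-F (8); add D.
Step 2: cheapest edge leaving the tree is C-D (3); add C.
Step 3: cheapest edge leaving the tree is A-C (1); add A.
Step 4: cheapest edge leaving the tree is B-C (1); add B.
Step 5: cheapest edge leaving the tree is B-E (1); add E.
Vertex order: F, D, C, A, B, E. The 6th vertex is E.

E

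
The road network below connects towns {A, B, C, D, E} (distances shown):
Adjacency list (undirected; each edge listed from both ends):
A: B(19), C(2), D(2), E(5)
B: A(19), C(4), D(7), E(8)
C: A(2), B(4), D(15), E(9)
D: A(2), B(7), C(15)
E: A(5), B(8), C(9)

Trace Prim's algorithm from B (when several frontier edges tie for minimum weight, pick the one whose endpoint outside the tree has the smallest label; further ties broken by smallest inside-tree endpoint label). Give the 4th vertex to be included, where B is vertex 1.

Prim, starting at B.
Step 1: cheapest edge leaving the tree is B—C (4); add C.
Step 2: cheapest edge leaving the tree is A—C (2); add A.
Step 3: cheapest edge leaving the tree is A—D (2); add D.
Step 4: cheapest edge leaving the tree is A—E (5); add E.
Vertex order: B, C, A, D, E. The 4th vertex is D.

D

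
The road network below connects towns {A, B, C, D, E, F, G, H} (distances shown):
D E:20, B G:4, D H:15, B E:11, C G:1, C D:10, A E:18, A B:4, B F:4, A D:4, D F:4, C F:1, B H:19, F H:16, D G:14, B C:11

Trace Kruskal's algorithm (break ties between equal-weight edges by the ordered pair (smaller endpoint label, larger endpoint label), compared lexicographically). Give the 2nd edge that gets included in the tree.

Kruskal's algorithm — process edges by increasing weight (ties by edge label):
C F (1): add — endpoints in different components.
C G (1): add — endpoints in different components.
A B (4): add — endpoints in different components.
A D (4): add — endpoints in different components.
B F (4): add — endpoints in different components.
B G (4): skip — B and G already connected.
D F (4): skip — D and F already connected.
C D (10): skip — C and D already connected.
B C (11): skip — B and C already connected.
B E (11): add — endpoints in different components.
D G (14): skip — D and G already connected.
D H (15): add — endpoints in different components.
The 2nd edge added is C G.

C-G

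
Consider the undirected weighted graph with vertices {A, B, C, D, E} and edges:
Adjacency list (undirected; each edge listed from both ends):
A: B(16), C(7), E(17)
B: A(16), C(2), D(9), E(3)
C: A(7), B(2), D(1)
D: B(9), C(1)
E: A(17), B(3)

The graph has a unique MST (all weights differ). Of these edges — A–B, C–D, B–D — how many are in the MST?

Sort edges by weight, then run Kruskal:
C–D (1): add — endpoints in different components.
B–C (2): add — endpoints in different components.
B–E (3): add — endpoints in different components.
A–C (7): add — endpoints in different components.
MST edge set: {C–D, B–C, B–E, A–C}.
Of the listed edges, {C–D} are in the MST → 1.

1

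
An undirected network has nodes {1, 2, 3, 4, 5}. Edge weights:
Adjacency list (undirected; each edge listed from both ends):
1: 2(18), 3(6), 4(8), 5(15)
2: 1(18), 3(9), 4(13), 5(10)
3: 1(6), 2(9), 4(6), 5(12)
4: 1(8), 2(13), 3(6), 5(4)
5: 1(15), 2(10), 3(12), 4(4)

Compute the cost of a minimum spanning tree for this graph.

25

Prim, starting at 5.
Step 1: frontier [4—5 4, 2—5 10, 3—5 12, 1—5 15] → take 4—5 (4); add 4.
Step 2: frontier [3—4 6, 1—4 8, 2—4 13, 2—5 10, 3—5 12, 1—5 15] → take 3—4 (6); add 3.
Step 3: frontier [1—3 6, 2—3 9, 1—4 8, 2—4 13, 2—5 10, 1—5 15] → take 1—3 (6); add 1.
Step 4: frontier [1—2 18, 2—3 9, 2—4 13, 2—5 10] → take 2—3 (9); add 2.
MST edges: 4—5, 3—4, 1—3, 2—3; total weight 4+6+6+9 = 25.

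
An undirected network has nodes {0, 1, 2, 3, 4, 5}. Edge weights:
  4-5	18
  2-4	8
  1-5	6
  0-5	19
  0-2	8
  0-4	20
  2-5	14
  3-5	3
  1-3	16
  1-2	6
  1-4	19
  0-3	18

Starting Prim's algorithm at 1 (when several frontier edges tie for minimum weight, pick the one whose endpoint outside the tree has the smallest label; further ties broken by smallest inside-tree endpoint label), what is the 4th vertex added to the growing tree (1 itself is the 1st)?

Prim's algorithm from 1:
Step 1: cheapest edge leaving the tree is 1-2 (6); add 2.
Step 2: cheapest edge leaving the tree is 1-5 (6); add 5.
Step 3: cheapest edge leaving the tree is 3-5 (3); add 3.
Step 4: cheapest edge leaving the tree is 0-2 (8); add 0.
Step 5: cheapest edge leaving the tree is 2-4 (8); add 4.
Vertex order: 1, 2, 5, 3, 0, 4. The 4th vertex is 3.

3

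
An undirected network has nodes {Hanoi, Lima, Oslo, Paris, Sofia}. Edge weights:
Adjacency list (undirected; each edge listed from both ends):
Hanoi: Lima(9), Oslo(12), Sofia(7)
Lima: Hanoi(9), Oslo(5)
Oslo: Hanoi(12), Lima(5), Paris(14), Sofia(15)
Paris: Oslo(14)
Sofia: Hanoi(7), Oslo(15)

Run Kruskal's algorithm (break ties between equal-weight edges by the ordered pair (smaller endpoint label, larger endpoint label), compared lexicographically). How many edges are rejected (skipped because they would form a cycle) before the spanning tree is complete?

1

Kruskal: consider edges lightest-first.
Lima Oslo (5): add — endpoints in different components.
Hanoi Sofia (7): add — endpoints in different components.
Hanoi Lima (9): add — endpoints in different components.
Hanoi Oslo (12): skip — Oslo and Hanoi already connected.
Oslo Paris (14): add — endpoints in different components.
Edges rejected before the tree was complete: 1.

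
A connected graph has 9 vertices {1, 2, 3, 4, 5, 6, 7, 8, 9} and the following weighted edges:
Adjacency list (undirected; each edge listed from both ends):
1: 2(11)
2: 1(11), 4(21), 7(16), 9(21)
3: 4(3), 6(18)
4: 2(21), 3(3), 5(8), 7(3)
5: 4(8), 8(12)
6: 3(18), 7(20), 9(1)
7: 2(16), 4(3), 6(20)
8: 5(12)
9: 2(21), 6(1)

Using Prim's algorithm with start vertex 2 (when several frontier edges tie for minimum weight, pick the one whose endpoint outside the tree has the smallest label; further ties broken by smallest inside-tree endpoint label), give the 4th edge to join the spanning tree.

3-4

Grow the tree from 2 using Prim:
Step 1: cheapest edge leaving the tree is 1 2 (11); add 1.
Step 2: cheapest edge leaving the tree is 2 7 (16); add 7.
Step 3: cheapest edge leaving the tree is 4 7 (3); add 4.
Step 4: cheapest edge leaving the tree is 3 4 (3); add 3.
Step 5: cheapest edge leaving the tree is 4 5 (8); add 5.
Step 6: cheapest edge leaving the tree is 5 8 (12); add 8.
Step 7: cheapest edge leaving the tree is 3 6 (18); add 6.
Step 8: cheapest edge leaving the tree is 6 9 (1); add 9.
The 4th edge added is 3 4.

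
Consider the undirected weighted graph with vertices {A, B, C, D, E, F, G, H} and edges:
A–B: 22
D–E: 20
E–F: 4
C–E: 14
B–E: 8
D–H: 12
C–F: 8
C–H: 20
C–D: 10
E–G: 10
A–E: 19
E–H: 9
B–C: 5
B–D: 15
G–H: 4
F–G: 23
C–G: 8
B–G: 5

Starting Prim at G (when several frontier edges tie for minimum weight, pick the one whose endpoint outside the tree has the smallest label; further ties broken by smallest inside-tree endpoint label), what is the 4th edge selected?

Grow the tree from G using Prim:
Step 1: cheapest edge leaving the tree is G–H (4); add H.
Step 2: cheapest edge leaving the tree is B–G (5); add B.
Step 3: cheapest edge leaving the tree is B–C (5); add C.
Step 4: cheapest edge leaving the tree is B–E (8); add E.
Step 5: cheapest edge leaving the tree is E–F (4); add F.
Step 6: cheapest edge leaving the tree is C–D (10); add D.
Step 7: cheapest edge leaving the tree is A–E (19); add A.
The 4th edge added is B–E.

B-E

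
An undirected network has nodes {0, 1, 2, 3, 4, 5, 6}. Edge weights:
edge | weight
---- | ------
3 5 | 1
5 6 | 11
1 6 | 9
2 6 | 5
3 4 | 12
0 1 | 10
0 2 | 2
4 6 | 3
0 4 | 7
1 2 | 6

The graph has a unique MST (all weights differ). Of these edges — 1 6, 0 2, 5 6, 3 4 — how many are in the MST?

Kruskal's algorithm — process edges by increasing weight (ties by edge label):
3 5 (1): add — endpoints in different components.
0 2 (2): add — endpoints in different components.
4 6 (3): add — endpoints in different components.
2 6 (5): add — endpoints in different components.
1 2 (6): add — endpoints in different components.
0 4 (7): skip — 0 and 4 already connected.
1 6 (9): skip — 1 and 6 already connected.
0 1 (10): skip — 0 and 1 already connected.
5 6 (11): add — endpoints in different components.
MST edge set: {3 5, 0 2, 4 6, 2 6, 1 2, 5 6}.
Of the listed edges, {0 2, 5 6} are in the MST → 2.

2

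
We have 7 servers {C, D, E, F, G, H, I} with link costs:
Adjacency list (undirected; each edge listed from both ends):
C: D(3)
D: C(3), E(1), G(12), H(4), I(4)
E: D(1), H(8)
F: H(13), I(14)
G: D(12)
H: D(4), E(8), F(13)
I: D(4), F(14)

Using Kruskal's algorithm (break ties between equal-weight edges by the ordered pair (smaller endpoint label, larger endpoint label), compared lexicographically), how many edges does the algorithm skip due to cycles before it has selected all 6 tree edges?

1

Kruskal's algorithm — process edges by increasing weight (ties by edge label):
D—E (1): add. Components now {C} {D,E} {F} {G} {H} {I}
C—D (3): add. Components now {C,D,E} {F} {G} {H} {I}
D—H (4): add. Components now {C,D,E,H} {F} {G} {I}
D—I (4): add. Components now {C,D,E,H,I} {F} {G}
E—H (8): skip — E and H already connected.
D—G (12): add. Components now {C,D,E,G,H,I} {F}
F—H (13): add. Components now {C,D,E,F,G,H,I}
Edges rejected before the tree was complete: 1.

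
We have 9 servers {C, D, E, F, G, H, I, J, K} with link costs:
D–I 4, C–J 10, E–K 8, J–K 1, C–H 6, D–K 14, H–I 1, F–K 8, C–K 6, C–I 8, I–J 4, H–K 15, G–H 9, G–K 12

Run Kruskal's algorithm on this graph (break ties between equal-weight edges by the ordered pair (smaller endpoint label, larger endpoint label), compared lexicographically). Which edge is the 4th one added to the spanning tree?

Sort edges by weight, then run Kruskal:
H–I (1): add — endpoints in different components.
J–K (1): add — endpoints in different components.
D–I (4): add — endpoints in different components.
I–J (4): add — endpoints in different components.
C–H (6): add — endpoints in different components.
C–K (6): skip — C and K already connected.
C–I (8): skip — C and I already connected.
E–K (8): add — endpoints in different components.
F–K (8): add — endpoints in different components.
G–H (9): add — endpoints in different components.
The 4th edge added is I–J.

I-J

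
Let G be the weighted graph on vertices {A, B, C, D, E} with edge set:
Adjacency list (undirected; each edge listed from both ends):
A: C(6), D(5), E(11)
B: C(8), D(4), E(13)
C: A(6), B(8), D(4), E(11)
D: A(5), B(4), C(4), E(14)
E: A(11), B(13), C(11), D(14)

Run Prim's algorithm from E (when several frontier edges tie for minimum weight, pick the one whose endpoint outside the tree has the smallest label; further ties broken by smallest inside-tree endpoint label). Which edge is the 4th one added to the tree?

C-D

Prim's algorithm from E:
Step 1: cheapest edge leaving the tree is A–E (11); add A.
Step 2: cheapest edge leaving the tree is A–D (5); add D.
Step 3: cheapest edge leaving the tree is B–D (4); add B.
Step 4: cheapest edge leaving the tree is C–D (4); add C.
The 4th edge added is C–D.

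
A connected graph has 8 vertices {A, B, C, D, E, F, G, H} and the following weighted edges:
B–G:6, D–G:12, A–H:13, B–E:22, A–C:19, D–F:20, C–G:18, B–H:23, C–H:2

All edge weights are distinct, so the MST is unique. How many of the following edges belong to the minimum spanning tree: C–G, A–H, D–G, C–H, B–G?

Sort edges by weight, then run Kruskal:
C–H (2): add — endpoints in different components.
B–G (6): add — endpoints in different components.
D–G (12): add — endpoints in different components.
A–H (13): add — endpoints in different components.
C–G (18): add — endpoints in different components.
A–C (19): skip — A and C already connected.
D–F (20): add — endpoints in different components.
B–E (22): add — endpoints in different components.
MST edge set: {C–H, B–G, D–G, A–H, C–G, D–F, B–E}.
Of the listed edges, {C–G, A–H, D–G, C–H, B–G} are in the MST → 5.

5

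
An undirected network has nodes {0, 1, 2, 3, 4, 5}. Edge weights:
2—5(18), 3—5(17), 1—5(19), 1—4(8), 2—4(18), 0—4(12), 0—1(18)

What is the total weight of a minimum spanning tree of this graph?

73

Kruskal: consider edges lightest-first.
1—4 (8): add — endpoints in different components.
0—4 (12): add — endpoints in different components.
3—5 (17): add — endpoints in different components.
0—1 (18): skip — 0 and 1 already connected.
2—4 (18): add — endpoints in different components.
2—5 (18): add — endpoints in different components.
MST edges: 1—4, 0—4, 3—5, 2—4, 2—5; total weight 8+12+17+18+18 = 73.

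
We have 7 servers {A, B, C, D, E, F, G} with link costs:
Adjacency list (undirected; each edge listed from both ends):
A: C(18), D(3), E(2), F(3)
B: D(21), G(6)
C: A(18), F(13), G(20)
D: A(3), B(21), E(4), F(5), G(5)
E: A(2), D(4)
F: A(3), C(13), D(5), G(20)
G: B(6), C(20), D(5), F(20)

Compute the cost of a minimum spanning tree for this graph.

32

Prim's algorithm from A:
Step 1: cheapest edge leaving the tree is A—E (2); add E.
Step 2: cheapest edge leaving the tree is A—D (3); add D.
Step 3: cheapest edge leaving the tree is A—F (3); add F.
Step 4: cheapest edge leaving the tree is D—G (5); add G.
Step 5: cheapest edge leaving the tree is B—G (6); add B.
Step 6: cheapest edge leaving the tree is C—F (13); add C.
MST edges: A—E, A—D, A—F, D—G, B—G, C—F; total weight 2+3+3+5+6+13 = 32.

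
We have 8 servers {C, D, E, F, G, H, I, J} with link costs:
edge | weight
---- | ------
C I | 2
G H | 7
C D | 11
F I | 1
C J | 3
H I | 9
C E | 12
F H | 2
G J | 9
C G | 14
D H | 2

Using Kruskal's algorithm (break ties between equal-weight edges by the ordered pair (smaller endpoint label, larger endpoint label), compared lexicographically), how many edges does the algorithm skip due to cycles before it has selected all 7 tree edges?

3

Kruskal: consider edges lightest-first.
F I (1): add — endpoints in different components.
C I (2): add — endpoints in different components.
D H (2): add — endpoints in different components.
F H (2): add — endpoints in different components.
C J (3): add — endpoints in different components.
G H (7): add — endpoints in different components.
G J (9): skip — G and J already connected.
H I (9): skip — H and I already connected.
C D (11): skip — C and D already connected.
C E (12): add — endpoints in different components.
Edges rejected before the tree was complete: 3.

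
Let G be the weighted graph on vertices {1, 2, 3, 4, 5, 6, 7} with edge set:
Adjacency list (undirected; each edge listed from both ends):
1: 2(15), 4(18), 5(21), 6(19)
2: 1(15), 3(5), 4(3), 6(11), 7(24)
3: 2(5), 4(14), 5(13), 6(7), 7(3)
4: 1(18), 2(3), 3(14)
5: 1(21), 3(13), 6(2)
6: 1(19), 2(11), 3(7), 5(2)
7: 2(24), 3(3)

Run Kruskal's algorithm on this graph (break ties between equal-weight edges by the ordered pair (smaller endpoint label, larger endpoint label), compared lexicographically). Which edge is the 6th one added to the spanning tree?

Sort edges by weight, then run Kruskal:
5-6 (2): add. Components now {1} {2} {3} {4} {5,6} {7}
2-4 (3): add. Components now {1} {2,4} {3} {5,6} {7}
3-7 (3): add. Components now {1} {2,4} {3,7} {5,6}
2-3 (5): add. Components now {1} {2,3,4,7} {5,6}
3-6 (7): add. Components now {1} {2,3,4,5,6,7}
2-6 (11): skip — 2 and 6 already connected.
3-5 (13): skip — 3 and 5 already connected.
3-4 (14): skip — 3 and 4 already connected.
1-2 (15): add. Components now {1,2,3,4,5,6,7}
The 6th edge added is 1-2.

1-2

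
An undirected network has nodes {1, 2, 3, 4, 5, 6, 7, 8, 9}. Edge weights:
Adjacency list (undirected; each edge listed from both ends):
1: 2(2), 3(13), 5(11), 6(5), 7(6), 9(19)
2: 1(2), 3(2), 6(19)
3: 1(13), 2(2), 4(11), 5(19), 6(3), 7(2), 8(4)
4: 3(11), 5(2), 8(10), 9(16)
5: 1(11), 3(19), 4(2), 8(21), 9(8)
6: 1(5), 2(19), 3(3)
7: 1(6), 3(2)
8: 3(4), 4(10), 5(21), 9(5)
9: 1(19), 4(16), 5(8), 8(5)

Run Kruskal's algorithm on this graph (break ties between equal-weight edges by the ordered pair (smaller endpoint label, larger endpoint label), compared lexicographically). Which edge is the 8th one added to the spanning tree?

5-9

Kruskal's algorithm — process edges by increasing weight (ties by edge label):
1—2 (2): add — endpoints in different components.
2—3 (2): add — endpoints in different components.
3—7 (2): add — endpoints in different components.
4—5 (2): add — endpoints in different components.
3—6 (3): add — endpoints in different components.
3—8 (4): add — endpoints in different components.
1—6 (5): skip — 1 and 6 already connected.
8—9 (5): add — endpoints in different components.
1—7 (6): skip — 1 and 7 already connected.
5—9 (8): add — endpoints in different components.
The 8th edge added is 5—9.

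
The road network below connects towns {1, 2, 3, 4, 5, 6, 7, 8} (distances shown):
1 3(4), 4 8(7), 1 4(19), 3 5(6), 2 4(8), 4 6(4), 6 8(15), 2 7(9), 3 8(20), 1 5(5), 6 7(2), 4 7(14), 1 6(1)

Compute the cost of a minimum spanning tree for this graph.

31

Prim's algorithm from 5:
Step 1: cheapest edge leaving the tree is 1 5 (5); add 1.
Step 2: cheapest edge leaving the tree is 1 6 (1); add 6.
Step 3: cheapest edge leaving the tree is 6 7 (2); add 7.
Step 4: cheapest edge leaving the tree is 1 3 (4); add 3.
Step 5: cheapest edge leaving the tree is 4 6 (4); add 4.
Step 6: cheapest edge leaving the tree is 4 8 (7); add 8.
Step 7: cheapest edge leaving the tree is 2 4 (8); add 2.
MST edges: 1 5, 1 6, 6 7, 1 3, 4 6, 4 8, 2 4; total weight 5+1+2+4+4+7+8 = 31.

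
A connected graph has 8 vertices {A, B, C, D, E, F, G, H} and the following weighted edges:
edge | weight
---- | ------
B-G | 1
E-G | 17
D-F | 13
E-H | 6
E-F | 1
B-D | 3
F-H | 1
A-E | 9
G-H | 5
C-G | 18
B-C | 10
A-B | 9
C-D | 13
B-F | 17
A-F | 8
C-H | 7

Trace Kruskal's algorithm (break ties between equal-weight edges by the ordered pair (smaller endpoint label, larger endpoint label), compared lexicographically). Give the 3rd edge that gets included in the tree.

F-H

Kruskal's algorithm — process edges by increasing weight (ties by edge label):
B-G (1): add — endpoints in different components.
E-F (1): add — endpoints in different components.
F-H (1): add — endpoints in different components.
B-D (3): add — endpoints in different components.
G-H (5): add — endpoints in different components.
E-H (6): skip — E and H already connected.
C-H (7): add — endpoints in different components.
A-F (8): add — endpoints in different components.
The 3rd edge added is F-H.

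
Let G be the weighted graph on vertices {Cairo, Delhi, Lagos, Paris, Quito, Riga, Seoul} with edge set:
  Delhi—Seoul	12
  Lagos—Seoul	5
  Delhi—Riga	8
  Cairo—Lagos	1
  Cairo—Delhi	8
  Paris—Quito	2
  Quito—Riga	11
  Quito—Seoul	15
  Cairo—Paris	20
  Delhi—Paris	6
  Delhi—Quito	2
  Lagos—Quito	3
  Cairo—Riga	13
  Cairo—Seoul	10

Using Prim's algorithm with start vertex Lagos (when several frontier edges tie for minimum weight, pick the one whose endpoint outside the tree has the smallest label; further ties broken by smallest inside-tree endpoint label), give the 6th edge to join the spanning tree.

Prim, starting at Lagos.
Step 1: cheapest edge leaving the tree is Cairo—Lagos (1); add Cairo.
Step 2: cheapest edge leaving the tree is Lagos—Quito (3); add Quito.
Step 3: cheapest edge leaving the tree is Delhi—Quito (2); add Delhi.
Step 4: cheapest edge leaving the tree is Paris—Quito (2); add Paris.
Step 5: cheapest edge leaving the tree is Lagos—Seoul (5); add Seoul.
Step 6: cheapest edge leaving the tree is Delhi—Riga (8); add Riga.
The 6th edge added is Delhi—Riga.

Delhi-Riga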